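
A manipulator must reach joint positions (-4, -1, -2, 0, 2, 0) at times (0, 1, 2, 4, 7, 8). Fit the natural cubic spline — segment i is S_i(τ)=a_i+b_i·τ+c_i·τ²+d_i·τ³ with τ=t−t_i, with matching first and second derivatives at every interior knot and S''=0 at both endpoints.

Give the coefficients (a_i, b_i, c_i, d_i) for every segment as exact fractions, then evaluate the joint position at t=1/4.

Δ: Δ0=3, Δ1=-1, Δ2=1, Δ3=2/3, Δ4=-2
row 1: diag=4, rhs=-24; c'=1/4, d'=-6
row 2: denom=6−1·1/4=23/4; d'=(12−1·-6)/(23/4)=72/23
row 3: denom=10−2·8/23=214/23; d'=(-2−2·72/23)/(214/23)=-95/107
row 4: denom=8−3·69/214=1505/214; d'=(-16−3·-95/107)/(1505/214)=-2854/1505
back: M4=-2854/1505
back: M3=-95/107−69/214·-2854/1505=-416/1505
back: M2=72/23−8/23·-416/1505=4856/1505
back: M1=-6−1/4·4856/1505=-10244/1505
M: M0=0, M1=-10244/1505, M2=4856/1505, M3=-416/1505, M4=-2854/1505, M5=0
seg 0: a=-4, c=M0/2=0, d=(M1−M0)/(6·1)=-5122/4515, b=Δ0−h0·(2M0+M1)/6=18667/4515
seg 1: a=-1, c=M1/2=-5122/1505, d=(M2−M1)/(6·1)=1510/903, b=Δ1−h1·(2M1+M2)/6=3301/4515
seg 2: a=-2, c=M2/2=2428/1505, d=(M3−M2)/(6·2)=-1318/4515, b=Δ2−h2·(2M2+M3)/6=-683/645
seg 3: a=0, c=M3/2=-208/1505, d=(M4−M3)/(6·3)=-1219/13545, b=Δ3−h3·(2M3+M4)/6=8539/4515
seg 4: a=2, c=M4/2=-1427/1505, d=(M5−M4)/(6·1)=1427/4515, b=Δ4−h4·(2M4+M5)/6=-6176/4515
t_q=1/4 → seg 0, τ=1/4; S=-4+18667/4515·τ+0·τ²+-5122/4515·τ³=-28743/9632

  seg 0: a=-4 b=18667/4515 c=0 d=-5122/4515
  seg 1: a=-1 b=3301/4515 c=-5122/1505 d=1510/903
  seg 2: a=-2 b=-683/645 c=2428/1505 d=-1318/4515
  seg 3: a=0 b=8539/4515 c=-208/1505 d=-1219/13545
  seg 4: a=2 b=-6176/4515 c=-1427/1505 d=1427/4515
S(1/4) = -28743/9632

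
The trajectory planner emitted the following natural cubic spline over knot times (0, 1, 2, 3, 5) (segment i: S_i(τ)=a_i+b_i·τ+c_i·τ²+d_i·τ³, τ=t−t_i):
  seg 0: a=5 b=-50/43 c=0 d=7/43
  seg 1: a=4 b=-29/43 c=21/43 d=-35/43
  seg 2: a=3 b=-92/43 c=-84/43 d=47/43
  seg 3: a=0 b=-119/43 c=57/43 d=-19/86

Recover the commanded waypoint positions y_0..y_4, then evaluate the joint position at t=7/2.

y_0 = S_0(0) = a_0 = 5
y_1 = S_1(0) = a_1 = 4
y_2 = S_2(0) = a_2 = 3
y_3 = S_3(0) = a_3 = 0
y_4 = S_3(2) = -2
t_q=7/2 is in segment 3 (τ=1/2); S_3(τ)=-743/688

y_0=5 y_1=4 y_2=3 y_3=0 y_4=-2
S(7/2) = -743/688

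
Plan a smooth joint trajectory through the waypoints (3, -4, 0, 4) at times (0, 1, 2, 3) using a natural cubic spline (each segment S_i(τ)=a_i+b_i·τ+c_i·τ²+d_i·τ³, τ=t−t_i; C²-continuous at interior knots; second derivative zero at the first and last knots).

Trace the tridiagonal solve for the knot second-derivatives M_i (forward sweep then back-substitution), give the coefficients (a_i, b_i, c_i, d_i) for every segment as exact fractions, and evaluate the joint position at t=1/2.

Δ: Δ0=-7, Δ1=4, Δ2=4
row 1: diag=4, rhs=66; c'=1/4, d'=33/2
row 2: denom=4−1·1/4=15/4; d'=(0−1·33/2)/(15/4)=-22/5
back: M2=-22/5
back: M1=33/2−1/4·-22/5=88/5
M: M0=0, M1=88/5, M2=-22/5, M3=0
seg 0: a=3, c=M0/2=0, d=(M1−M0)/(6·1)=44/15, b=Δ0−h0·(2M0+M1)/6=-149/15
seg 1: a=-4, c=M1/2=44/5, d=(M2−M1)/(6·1)=-11/3, b=Δ1−h1·(2M1+M2)/6=-17/15
seg 2: a=0, c=M2/2=-11/5, d=(M3−M2)/(6·1)=11/15, b=Δ2−h2·(2M2+M3)/6=82/15
t_q=1/2 → seg 0, τ=1/2; S=3+-149/15·τ+0·τ²+44/15·τ³=-8/5

  seg 0: a=3 b=-149/15 c=0 d=44/15
  seg 1: a=-4 b=-17/15 c=44/5 d=-11/3
  seg 2: a=0 b=82/15 c=-11/5 d=11/15
S(1/2) = -8/5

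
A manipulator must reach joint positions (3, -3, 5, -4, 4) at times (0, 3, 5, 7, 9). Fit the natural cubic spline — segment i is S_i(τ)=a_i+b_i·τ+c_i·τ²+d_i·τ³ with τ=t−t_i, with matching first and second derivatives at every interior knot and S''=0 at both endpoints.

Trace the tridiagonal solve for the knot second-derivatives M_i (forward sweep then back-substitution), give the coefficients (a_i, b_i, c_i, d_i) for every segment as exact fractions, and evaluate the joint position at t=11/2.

  seg 0: a=3 b=-1363/284 c=0 d=265/852
  seg 1: a=-3 b=511/142 c=795/284 d=-369/284
  seg 2: a=5 b=-113/142 c=-1419/284 d=893/568
  seg 3: a=-4 b=-136/71 c=315/71 d=-105/142
S(11/2) = 16129/4544

Δ: Δ0=-2, Δ1=4, Δ2=-9/2, Δ3=4
row 1: diag=10, rhs=36; c'=1/5, d'=18/5
row 2: denom=8−2·1/5=38/5; d'=(-51−2·18/5)/(38/5)=-291/38
row 3: denom=8−2·5/19=142/19; d'=(51−2·-291/38)/(142/19)=630/71
back: M3=630/71
back: M2=-291/38−5/19·630/71=-1419/142
back: M1=18/5−1/5·-1419/142=795/142
M: M0=0, M1=795/142, M2=-1419/142, M3=630/71, M4=0
seg 0: a=3, c=M0/2=0, d=(M1−M0)/(6·3)=265/852, b=Δ0−h0·(2M0+M1)/6=-1363/284
seg 1: a=-3, c=M1/2=795/284, d=(M2−M1)/(6·2)=-369/284, b=Δ1−h1·(2M1+M2)/6=511/142
seg 2: a=5, c=M2/2=-1419/284, d=(M3−M2)/(6·2)=893/568, b=Δ2−h2·(2M2+M3)/6=-113/142
seg 3: a=-4, c=M3/2=315/71, d=(M4−M3)/(6·2)=-105/142, b=Δ3−h3·(2M3+M4)/6=-136/71
t_q=11/2 → seg 2, τ=1/2; S=5+-113/142·τ+-1419/284·τ²+893/568·τ³=16129/4544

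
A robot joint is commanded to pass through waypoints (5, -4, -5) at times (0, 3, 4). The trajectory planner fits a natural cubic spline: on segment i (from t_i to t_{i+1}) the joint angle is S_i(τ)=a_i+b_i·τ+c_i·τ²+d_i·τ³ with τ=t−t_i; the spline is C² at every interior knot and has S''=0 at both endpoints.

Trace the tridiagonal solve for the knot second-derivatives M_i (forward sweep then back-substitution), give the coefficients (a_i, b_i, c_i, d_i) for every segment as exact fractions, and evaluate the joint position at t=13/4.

  seg 0: a=5 b=-15/4 c=0 d=1/12
  seg 1: a=-4 b=-3/2 c=3/4 d=-1/4
S(13/4) = -1109/256

Δ: Δ0=-3, Δ1=-1
row 1: diag=8, rhs=12; c'=1/8, d'=3/2
back: M1=3/2
M: M0=0, M1=3/2, M2=0
seg 0: a=5, c=M0/2=0, d=(M1−M0)/(6·3)=1/12, b=Δ0−h0·(2M0+M1)/6=-15/4
seg 1: a=-4, c=M1/2=3/4, d=(M2−M1)/(6·1)=-1/4, b=Δ1−h1·(2M1+M2)/6=-3/2
t_q=13/4 → seg 1, τ=1/4; S=-4+-3/2·τ+3/4·τ²+-1/4·τ³=-1109/256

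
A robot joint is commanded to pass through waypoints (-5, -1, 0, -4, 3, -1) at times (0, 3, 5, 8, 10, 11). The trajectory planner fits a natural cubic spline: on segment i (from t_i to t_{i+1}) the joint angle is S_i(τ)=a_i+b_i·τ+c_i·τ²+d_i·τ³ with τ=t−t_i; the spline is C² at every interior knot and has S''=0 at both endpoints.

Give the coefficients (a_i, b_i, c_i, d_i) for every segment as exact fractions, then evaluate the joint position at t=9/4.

Δ: Δ0=4/3, Δ1=1/2, Δ2=-4/3, Δ3=7/2, Δ4=-4
row 1: diag=10, rhs=-5; c'=1/5, d'=-1/2
row 2: denom=10−2·1/5=48/5; d'=(-11−2·-1/2)/(48/5)=-25/24
row 3: denom=10−3·5/16=145/16; d'=(29−3·-25/24)/(145/16)=514/145
row 4: denom=6−2·32/145=806/145; d'=(-45−2·514/145)/(806/145)=-581/62
back: M4=-581/62
back: M3=514/145−32/145·-581/62=174/31
back: M2=-25/24−5/16·174/31=-260/93
back: M1=-1/2−1/5·-260/93=11/186
M: M0=0, M1=11/186, M2=-260/93, M3=174/31, M4=-581/62, M5=0
seg 0: a=-5, c=M0/2=0, d=(M1−M0)/(6·3)=11/3348, b=Δ0−h0·(2M0+M1)/6=485/372
seg 1: a=-1, c=M1/2=11/372, d=(M2−M1)/(6·2)=-59/248, b=Δ1−h1·(2M1+M2)/6=259/186
seg 2: a=0, c=M2/2=-130/93, d=(M3−M2)/(6·3)=391/837, b=Δ2−h2·(2M2+M3)/6=-125/93
seg 3: a=-4, c=M3/2=87/31, d=(M4−M3)/(6·2)=-929/744, b=Δ3−h3·(2M3+M4)/6=268/93
seg 4: a=3, c=M4/2=-581/124, d=(M5−M4)/(6·1)=581/372, b=Δ4−h4·(2M4+M5)/6=-163/186
t_q=9/4 → seg 0, τ=9/4; S=-5+485/372·τ+0·τ²+11/3348·τ³=-16103/7936

  seg 0: a=-5 b=485/372 c=0 d=11/3348
  seg 1: a=-1 b=259/186 c=11/372 d=-59/248
  seg 2: a=0 b=-125/93 c=-130/93 d=391/837
  seg 3: a=-4 b=268/93 c=87/31 d=-929/744
  seg 4: a=3 b=-163/186 c=-581/124 d=581/372
S(9/4) = -16103/7936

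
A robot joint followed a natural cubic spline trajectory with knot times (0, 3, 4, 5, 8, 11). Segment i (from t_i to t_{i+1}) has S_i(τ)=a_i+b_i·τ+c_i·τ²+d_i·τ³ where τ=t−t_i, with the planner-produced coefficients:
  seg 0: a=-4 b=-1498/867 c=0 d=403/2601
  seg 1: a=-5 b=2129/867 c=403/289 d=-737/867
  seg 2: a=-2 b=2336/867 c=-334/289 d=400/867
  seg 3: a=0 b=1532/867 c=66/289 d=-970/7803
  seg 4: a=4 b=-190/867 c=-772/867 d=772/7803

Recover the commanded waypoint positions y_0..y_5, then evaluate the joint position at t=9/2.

y_0=-4 y_1=-5 y_2=-2 y_3=0 y_4=4 y_5=-2
S(9/2) = -511/578

y_0 = S_0(0) = a_0 = -4
y_1 = S_1(0) = a_1 = -5
y_2 = S_2(0) = a_2 = -2
y_3 = S_3(0) = a_3 = 0
y_4 = S_4(0) = a_4 = 4
y_5 = S_4(3) = -2
t_q=9/2 is in segment 2 (τ=1/2); S_2(τ)=-511/578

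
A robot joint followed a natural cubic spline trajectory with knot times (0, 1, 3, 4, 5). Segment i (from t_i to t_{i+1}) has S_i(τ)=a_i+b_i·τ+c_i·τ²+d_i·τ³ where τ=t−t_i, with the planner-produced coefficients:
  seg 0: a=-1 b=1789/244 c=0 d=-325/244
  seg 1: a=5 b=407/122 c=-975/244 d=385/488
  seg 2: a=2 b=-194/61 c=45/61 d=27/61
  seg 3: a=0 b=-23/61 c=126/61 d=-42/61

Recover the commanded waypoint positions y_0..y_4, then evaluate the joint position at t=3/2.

y_0 = S_0(0) = a_0 = -1
y_1 = S_1(0) = a_1 = 5
y_2 = S_2(0) = a_2 = 2
y_3 = S_3(0) = a_3 = 0
y_4 = S_3(1) = 1
t_q=3/2 is in segment 1 (τ=1/2); S_1(τ)=22517/3904

y_0=-1 y_1=5 y_2=2 y_3=0 y_4=1
S(3/2) = 22517/3904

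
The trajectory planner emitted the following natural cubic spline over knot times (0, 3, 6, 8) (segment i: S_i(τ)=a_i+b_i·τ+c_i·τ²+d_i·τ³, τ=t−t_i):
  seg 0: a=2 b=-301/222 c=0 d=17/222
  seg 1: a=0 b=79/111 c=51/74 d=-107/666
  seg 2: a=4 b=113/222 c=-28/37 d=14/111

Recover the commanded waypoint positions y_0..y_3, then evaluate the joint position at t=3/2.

y_0=2 y_1=0 y_2=4 y_3=3
S(3/2) = 133/592

y_0 = S_0(0) = a_0 = 2
y_1 = S_1(0) = a_1 = 0
y_2 = S_2(0) = a_2 = 4
y_3 = S_2(2) = 3
t_q=3/2 is in segment 0 (τ=3/2); S_0(τ)=133/592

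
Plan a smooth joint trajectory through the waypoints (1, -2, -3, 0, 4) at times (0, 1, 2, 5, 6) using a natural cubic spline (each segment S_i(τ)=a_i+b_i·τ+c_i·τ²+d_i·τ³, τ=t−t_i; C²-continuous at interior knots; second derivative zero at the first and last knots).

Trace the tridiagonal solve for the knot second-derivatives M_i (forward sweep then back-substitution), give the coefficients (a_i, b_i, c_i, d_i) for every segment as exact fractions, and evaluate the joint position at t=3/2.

Δ: Δ0=-3, Δ1=-1, Δ2=1, Δ3=4
row 1: diag=4, rhs=12; c'=1/4, d'=3
row 2: denom=8−1·1/4=31/4; d'=(12−1·3)/(31/4)=36/31
row 3: denom=8−3·12/31=212/31; d'=(18−3·36/31)/(212/31)=225/106
back: M3=225/106
back: M2=36/31−12/31·225/106=18/53
back: M1=3−1/4·18/53=309/106
M: M0=0, M1=309/106, M2=18/53, M3=225/106, M4=0
seg 0: a=1, c=M0/2=0, d=(M1−M0)/(6·1)=103/212, b=Δ0−h0·(2M0+M1)/6=-739/212
seg 1: a=-2, c=M1/2=309/212, d=(M2−M1)/(6·1)=-91/212, b=Δ1−h1·(2M1+M2)/6=-215/106
seg 2: a=-3, c=M2/2=9/53, d=(M3−M2)/(6·3)=21/212, b=Δ2−h2·(2M2+M3)/6=-85/212
seg 3: a=0, c=M3/2=225/212, d=(M4−M3)/(6·1)=-75/212, b=Δ3−h3·(2M3+M4)/6=349/106
t_q=3/2 → seg 1, τ=1/2; S=-2+-215/106·τ+309/212·τ²+-91/212·τ³=-4585/1696

  seg 0: a=1 b=-739/212 c=0 d=103/212
  seg 1: a=-2 b=-215/106 c=309/212 d=-91/212
  seg 2: a=-3 b=-85/212 c=9/53 d=21/212
  seg 3: a=0 b=349/106 c=225/212 d=-75/212
S(3/2) = -4585/1696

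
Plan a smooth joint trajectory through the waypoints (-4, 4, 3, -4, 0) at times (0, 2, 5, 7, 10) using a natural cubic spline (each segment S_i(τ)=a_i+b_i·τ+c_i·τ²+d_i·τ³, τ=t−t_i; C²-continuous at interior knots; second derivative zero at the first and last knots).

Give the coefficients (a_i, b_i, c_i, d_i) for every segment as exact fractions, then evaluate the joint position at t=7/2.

Δ: Δ0=4, Δ1=-1/3, Δ2=-7/2, Δ3=4/3
row 1: diag=10, rhs=-26; c'=3/10, d'=-13/5
row 2: denom=10−3·3/10=91/10; d'=(-19−3·-13/5)/(91/10)=-16/13
row 3: denom=10−2·20/91=870/91; d'=(29−2·-16/13)/(870/91)=2863/870
back: M3=2863/870
back: M2=-16/13−20/91·2863/870=-170/87
back: M1=-13/5−3/10·-170/87=-292/145
M: M0=0, M1=-292/145, M2=-170/87, M3=2863/870, M4=0
seg 0: a=-4, c=M0/2=0, d=(M1−M0)/(6·2)=-73/435, b=Δ0−h0·(2M0+M1)/6=2032/435
seg 1: a=4, c=M1/2=-146/145, d=(M2−M1)/(6·3)=13/3915, b=Δ1−h1·(2M1+M2)/6=1156/435
seg 2: a=3, c=M2/2=-85/87, d=(M3−M2)/(6·2)=507/1160, b=Δ2−h2·(2M2+M3)/6=-1433/435
seg 3: a=-4, c=M3/2=2863/1740, d=(M4−M3)/(6·3)=-2863/15660, b=Δ3−h3·(2M3+M4)/6=-1703/870
t_q=7/2 → seg 1, τ=3/2; S=4+1156/435·τ+-146/145·τ²+13/3915·τ³=6649/1160

  seg 0: a=-4 b=2032/435 c=0 d=-73/435
  seg 1: a=4 b=1156/435 c=-146/145 d=13/3915
  seg 2: a=3 b=-1433/435 c=-85/87 d=507/1160
  seg 3: a=-4 b=-1703/870 c=2863/1740 d=-2863/15660
S(7/2) = 6649/1160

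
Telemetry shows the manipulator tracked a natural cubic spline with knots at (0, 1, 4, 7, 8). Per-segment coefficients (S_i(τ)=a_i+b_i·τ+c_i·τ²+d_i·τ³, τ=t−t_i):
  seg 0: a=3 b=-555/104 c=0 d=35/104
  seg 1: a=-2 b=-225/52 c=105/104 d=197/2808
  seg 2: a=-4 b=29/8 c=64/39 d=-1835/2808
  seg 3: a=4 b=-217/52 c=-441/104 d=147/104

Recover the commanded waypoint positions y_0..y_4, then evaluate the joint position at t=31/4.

y_0=3 y_1=-2 y_2=-4 y_3=4 y_4=-3
S(31/4) = -6115/6656

y_0 = S_0(0) = a_0 = 3
y_1 = S_1(0) = a_1 = -2
y_2 = S_2(0) = a_2 = -4
y_3 = S_3(0) = a_3 = 4
y_4 = S_3(1) = -3
t_q=31/4 is in segment 3 (τ=3/4); S_3(τ)=-6115/6656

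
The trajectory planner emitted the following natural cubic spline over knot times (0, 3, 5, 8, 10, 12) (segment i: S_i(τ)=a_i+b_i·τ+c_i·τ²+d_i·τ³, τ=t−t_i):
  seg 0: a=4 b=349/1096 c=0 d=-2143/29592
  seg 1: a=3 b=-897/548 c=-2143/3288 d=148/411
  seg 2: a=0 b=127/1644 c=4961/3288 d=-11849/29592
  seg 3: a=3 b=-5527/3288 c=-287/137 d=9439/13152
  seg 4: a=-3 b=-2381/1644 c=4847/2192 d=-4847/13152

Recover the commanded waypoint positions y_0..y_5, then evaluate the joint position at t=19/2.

y_0 = S_0(0) = a_0 = 4
y_1 = S_1(0) = a_1 = 3
y_2 = S_2(0) = a_2 = 0
y_3 = S_3(0) = a_3 = 3
y_4 = S_4(0) = a_4 = -3
y_5 = S_4(2) = 0
t_q=19/2 is in segment 3 (τ=3/2); S_3(τ)=-63577/35072

y_0=4 y_1=3 y_2=0 y_3=3 y_4=-3 y_5=0
S(19/2) = -63577/35072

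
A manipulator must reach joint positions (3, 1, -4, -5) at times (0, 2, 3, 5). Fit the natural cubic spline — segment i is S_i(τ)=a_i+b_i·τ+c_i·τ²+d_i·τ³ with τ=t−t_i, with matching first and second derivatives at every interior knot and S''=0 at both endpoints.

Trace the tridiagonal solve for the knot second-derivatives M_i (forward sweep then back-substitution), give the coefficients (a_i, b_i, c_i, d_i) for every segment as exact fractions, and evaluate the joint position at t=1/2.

  seg 0: a=3 b=22/35 c=0 d=-57/140
  seg 1: a=1 b=-149/35 c=-171/70 d=17/10
  seg 2: a=-4 b=-283/70 c=93/35 d=-31/70
S(1/2) = 731/224

Δ: Δ0=-1, Δ1=-5, Δ2=-1/2
row 1: diag=6, rhs=-24; c'=1/6, d'=-4
row 2: denom=6−1·1/6=35/6; d'=(27−1·-4)/(35/6)=186/35
back: M2=186/35
back: M1=-4−1/6·186/35=-171/35
M: M0=0, M1=-171/35, M2=186/35, M3=0
seg 0: a=3, c=M0/2=0, d=(M1−M0)/(6·2)=-57/140, b=Δ0−h0·(2M0+M1)/6=22/35
seg 1: a=1, c=M1/2=-171/70, d=(M2−M1)/(6·1)=17/10, b=Δ1−h1·(2M1+M2)/6=-149/35
seg 2: a=-4, c=M2/2=93/35, d=(M3−M2)/(6·2)=-31/70, b=Δ2−h2·(2M2+M3)/6=-283/70
t_q=1/2 → seg 0, τ=1/2; S=3+22/35·τ+0·τ²+-57/140·τ³=731/224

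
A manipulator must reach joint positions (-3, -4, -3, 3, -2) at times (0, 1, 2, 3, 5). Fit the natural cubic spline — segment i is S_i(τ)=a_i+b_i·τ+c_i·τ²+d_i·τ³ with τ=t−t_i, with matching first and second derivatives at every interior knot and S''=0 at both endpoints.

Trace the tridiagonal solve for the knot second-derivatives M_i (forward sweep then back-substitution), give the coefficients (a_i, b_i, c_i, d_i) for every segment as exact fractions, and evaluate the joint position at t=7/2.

Δ: Δ0=-1, Δ1=1, Δ2=6, Δ3=-5/2
row 1: diag=4, rhs=12; c'=1/4, d'=3
row 2: denom=4−1·1/4=15/4; d'=(30−1·3)/(15/4)=36/5
row 3: denom=6−1·4/15=86/15; d'=(-51−1·36/5)/(86/15)=-873/86
back: M3=-873/86
back: M2=36/5−4/15·-873/86=426/43
back: M1=3−1/4·426/43=45/86
M: M0=0, M1=45/86, M2=426/43, M3=-873/86, M4=0
seg 0: a=-3, c=M0/2=0, d=(M1−M0)/(6·1)=15/172, b=Δ0−h0·(2M0+M1)/6=-187/172
seg 1: a=-4, c=M1/2=45/172, d=(M2−M1)/(6·1)=269/172, b=Δ1−h1·(2M1+M2)/6=-71/86
seg 2: a=-3, c=M2/2=213/43, d=(M3−M2)/(6·1)=-575/172, b=Δ2−h2·(2M2+M3)/6=755/172
seg 3: a=3, c=M3/2=-873/172, d=(M4−M3)/(6·2)=291/344, b=Δ3−h3·(2M3+M4)/6=367/86
t_q=7/2 → seg 3, τ=1/2; S=3+367/86·τ+-873/172·τ²+291/344·τ³=10927/2752

  seg 0: a=-3 b=-187/172 c=0 d=15/172
  seg 1: a=-4 b=-71/86 c=45/172 d=269/172
  seg 2: a=-3 b=755/172 c=213/43 d=-575/172
  seg 3: a=3 b=367/86 c=-873/172 d=291/344
S(7/2) = 10927/2752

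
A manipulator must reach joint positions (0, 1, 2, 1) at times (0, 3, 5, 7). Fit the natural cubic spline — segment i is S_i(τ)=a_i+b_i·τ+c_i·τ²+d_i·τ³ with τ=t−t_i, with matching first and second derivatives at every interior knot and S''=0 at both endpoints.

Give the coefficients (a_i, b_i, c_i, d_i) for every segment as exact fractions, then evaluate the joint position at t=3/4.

Δ: Δ0=1/3, Δ1=1/2, Δ2=-1/2
row 1: diag=10, rhs=1; c'=1/5, d'=1/10
row 2: denom=8−2·1/5=38/5; d'=(-6−2·1/10)/(38/5)=-31/38
back: M2=-31/38
back: M1=1/10−1/5·-31/38=5/19
M: M0=0, M1=5/19, M2=-31/38, M3=0
seg 0: a=0, c=M0/2=0, d=(M1−M0)/(6·3)=5/342, b=Δ0−h0·(2M0+M1)/6=23/114
seg 1: a=1, c=M1/2=5/38, d=(M2−M1)/(6·2)=-41/456, b=Δ1−h1·(2M1+M2)/6=34/57
seg 2: a=2, c=M2/2=-31/76, d=(M3−M2)/(6·2)=31/456, b=Δ2−h2·(2M2+M3)/6=5/114
t_q=3/4 → seg 0, τ=3/4; S=0+23/114·τ+0·τ²+5/342·τ³=383/2432

  seg 0: a=0 b=23/114 c=0 d=5/342
  seg 1: a=1 b=34/57 c=5/38 d=-41/456
  seg 2: a=2 b=5/114 c=-31/76 d=31/456
S(3/4) = 383/2432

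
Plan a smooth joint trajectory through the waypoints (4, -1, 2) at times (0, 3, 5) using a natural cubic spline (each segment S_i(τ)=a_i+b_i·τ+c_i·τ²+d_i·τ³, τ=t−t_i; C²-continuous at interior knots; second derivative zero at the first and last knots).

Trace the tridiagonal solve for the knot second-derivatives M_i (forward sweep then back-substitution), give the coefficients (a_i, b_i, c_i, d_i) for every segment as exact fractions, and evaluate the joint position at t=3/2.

  seg 0: a=4 b=-157/60 c=0 d=19/180
  seg 1: a=-1 b=7/30 c=19/20 d=-19/120
S(3/2) = 69/160

Δ: Δ0=-5/3, Δ1=3/2
row 1: diag=10, rhs=19; c'=1/5, d'=19/10
back: M1=19/10
M: M0=0, M1=19/10, M2=0
seg 0: a=4, c=M0/2=0, d=(M1−M0)/(6·3)=19/180, b=Δ0−h0·(2M0+M1)/6=-157/60
seg 1: a=-1, c=M1/2=19/20, d=(M2−M1)/(6·2)=-19/120, b=Δ1−h1·(2M1+M2)/6=7/30
t_q=3/2 → seg 0, τ=3/2; S=4+-157/60·τ+0·τ²+19/180·τ³=69/160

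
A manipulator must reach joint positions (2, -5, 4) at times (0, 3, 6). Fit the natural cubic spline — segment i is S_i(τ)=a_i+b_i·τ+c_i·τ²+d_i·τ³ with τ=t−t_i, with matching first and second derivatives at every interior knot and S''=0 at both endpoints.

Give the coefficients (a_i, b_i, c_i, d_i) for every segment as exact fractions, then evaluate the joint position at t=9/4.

Δ: Δ0=-7/3, Δ1=3
row 1: diag=12, rhs=32; c'=1/4, d'=8/3
back: M1=8/3
M: M0=0, M1=8/3, M2=0
seg 0: a=2, c=M0/2=0, d=(M1−M0)/(6·3)=4/27, b=Δ0−h0·(2M0+M1)/6=-11/3
seg 1: a=-5, c=M1/2=4/3, d=(M2−M1)/(6·3)=-4/27, b=Δ1−h1·(2M1+M2)/6=1/3
t_q=9/4 → seg 0, τ=9/4; S=2+-11/3·τ+0·τ²+4/27·τ³=-73/16

  seg 0: a=2 b=-11/3 c=0 d=4/27
  seg 1: a=-5 b=1/3 c=4/3 d=-4/27
S(9/4) = -73/16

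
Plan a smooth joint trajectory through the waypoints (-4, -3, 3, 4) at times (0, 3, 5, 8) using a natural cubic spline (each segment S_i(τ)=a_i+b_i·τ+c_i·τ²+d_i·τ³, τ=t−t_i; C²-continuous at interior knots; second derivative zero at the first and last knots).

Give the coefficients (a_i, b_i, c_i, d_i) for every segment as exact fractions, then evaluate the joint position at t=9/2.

Δ: Δ0=1/3, Δ1=3, Δ2=1/3
row 1: diag=10, rhs=16; c'=1/5, d'=8/5
row 2: denom=10−2·1/5=48/5; d'=(-16−2·8/5)/(48/5)=-2
back: M2=-2
back: M1=8/5−1/5·-2=2
M: M0=0, M1=2, M2=-2, M3=0
seg 0: a=-4, c=M0/2=0, d=(M1−M0)/(6·3)=1/9, b=Δ0−h0·(2M0+M1)/6=-2/3
seg 1: a=-3, c=M1/2=1, d=(M2−M1)/(6·2)=-1/3, b=Δ1−h1·(2M1+M2)/6=7/3
seg 2: a=3, c=M2/2=-1, d=(M3−M2)/(6·3)=1/9, b=Δ2−h2·(2M2+M3)/6=7/3
t_q=9/2 → seg 1, τ=3/2; S=-3+7/3·τ+1·τ²+-1/3·τ³=13/8

  seg 0: a=-4 b=-2/3 c=0 d=1/9
  seg 1: a=-3 b=7/3 c=1 d=-1/3
  seg 2: a=3 b=7/3 c=-1 d=1/9
S(9/2) = 13/8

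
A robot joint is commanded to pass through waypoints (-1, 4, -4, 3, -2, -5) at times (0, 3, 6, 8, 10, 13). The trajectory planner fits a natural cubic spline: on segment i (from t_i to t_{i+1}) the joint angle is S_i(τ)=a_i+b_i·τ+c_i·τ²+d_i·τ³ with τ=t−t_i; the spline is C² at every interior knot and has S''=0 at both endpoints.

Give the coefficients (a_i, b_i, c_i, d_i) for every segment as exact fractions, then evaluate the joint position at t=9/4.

Δ: Δ0=5/3, Δ1=-8/3, Δ2=7/2, Δ3=-5/2, Δ4=-1
row 1: diag=12, rhs=-26; c'=1/4, d'=-13/6
row 2: denom=10−3·1/4=37/4; d'=(37−3·-13/6)/(37/4)=174/37
row 3: denom=8−2·8/37=280/37; d'=(-36−2·174/37)/(280/37)=-6
row 4: denom=10−2·37/140=663/70; d'=(9−2·-6)/(663/70)=490/221
back: M4=490/221
back: M3=-6−37/140·490/221=-2911/442
back: M2=174/37−8/37·-2911/442=1354/221
back: M1=-13/6−1/4·1354/221=-2452/663
M: M0=0, M1=-2452/663, M2=1354/221, M3=-2911/442, M4=490/221, M5=0
seg 0: a=-1, c=M0/2=0, d=(M1−M0)/(6·3)=-1226/5967, b=Δ0−h0·(2M0+M1)/6=777/221
seg 1: a=4, c=M1/2=-1226/663, d=(M2−M1)/(6·3)=3257/5967, b=Δ1−h1·(2M1+M2)/6=-449/221
seg 2: a=-4, c=M2/2=677/221, d=(M3−M2)/(6·2)=-1873/1768, b=Δ2−h2·(2M2+M3)/6=356/221
seg 3: a=3, c=M3/2=-2911/884, d=(M4−M3)/(6·2)=1297/1768, b=Δ3−h3·(2M3+M4)/6=509/442
seg 4: a=-2, c=M4/2=245/221, d=(M5−M4)/(6·3)=-245/1989, b=Δ4−h4·(2M4+M5)/6=-711/221
t_q=9/4 → seg 0, τ=9/4; S=-1+777/221·τ+0·τ²+-1226/5967·τ³=32321/7072

  seg 0: a=-1 b=777/221 c=0 d=-1226/5967
  seg 1: a=4 b=-449/221 c=-1226/663 d=3257/5967
  seg 2: a=-4 b=356/221 c=677/221 d=-1873/1768
  seg 3: a=3 b=509/442 c=-2911/884 d=1297/1768
  seg 4: a=-2 b=-711/221 c=245/221 d=-245/1989
S(9/4) = 32321/7072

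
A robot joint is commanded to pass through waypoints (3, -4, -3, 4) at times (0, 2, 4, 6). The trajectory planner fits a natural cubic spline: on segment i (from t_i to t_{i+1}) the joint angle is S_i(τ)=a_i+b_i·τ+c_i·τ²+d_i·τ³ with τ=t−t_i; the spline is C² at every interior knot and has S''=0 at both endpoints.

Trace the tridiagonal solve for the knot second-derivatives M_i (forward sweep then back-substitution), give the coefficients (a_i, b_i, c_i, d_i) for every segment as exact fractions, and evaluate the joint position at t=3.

  seg 0: a=3 b=-131/30 c=0 d=13/60
  seg 1: a=-4 b=-53/30 c=13/10 d=-1/12
  seg 2: a=-3 b=73/30 c=4/5 d=-2/15
S(3) = -91/20

Δ: Δ0=-7/2, Δ1=1/2, Δ2=7/2
row 1: diag=8, rhs=24; c'=1/4, d'=3
row 2: denom=8−2·1/4=15/2; d'=(18−2·3)/(15/2)=8/5
back: M2=8/5
back: M1=3−1/4·8/5=13/5
M: M0=0, M1=13/5, M2=8/5, M3=0
seg 0: a=3, c=M0/2=0, d=(M1−M0)/(6·2)=13/60, b=Δ0−h0·(2M0+M1)/6=-131/30
seg 1: a=-4, c=M1/2=13/10, d=(M2−M1)/(6·2)=-1/12, b=Δ1−h1·(2M1+M2)/6=-53/30
seg 2: a=-3, c=M2/2=4/5, d=(M3−M2)/(6·2)=-2/15, b=Δ2−h2·(2M2+M3)/6=73/30
t_q=3 → seg 1, τ=1; S=-4+-53/30·τ+13/10·τ²+-1/12·τ³=-91/20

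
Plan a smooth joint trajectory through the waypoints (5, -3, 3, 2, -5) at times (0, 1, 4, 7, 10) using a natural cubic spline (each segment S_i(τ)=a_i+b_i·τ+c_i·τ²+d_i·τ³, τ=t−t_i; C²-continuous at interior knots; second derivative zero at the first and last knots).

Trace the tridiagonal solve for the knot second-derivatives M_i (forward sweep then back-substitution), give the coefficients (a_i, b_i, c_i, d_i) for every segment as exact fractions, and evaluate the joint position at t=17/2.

Δ: Δ0=-8, Δ1=2, Δ2=-1/3, Δ3=-7/3
row 1: diag=8, rhs=60; c'=3/8, d'=15/2
row 2: denom=12−3·3/8=87/8; d'=(-14−3·15/2)/(87/8)=-292/87
row 3: denom=12−3·8/29=324/29; d'=(-12−3·-292/87)/(324/29)=-14/81
back: M3=-14/81
back: M2=-292/87−8/29·-14/81=-268/81
back: M1=15/2−3/8·-268/81=236/27
M: M0=0, M1=236/27, M2=-268/81, M3=-14/81, M4=0
seg 0: a=5, c=M0/2=0, d=(M1−M0)/(6·1)=118/81, b=Δ0−h0·(2M0+M1)/6=-766/81
seg 1: a=-3, c=M1/2=118/27, d=(M2−M1)/(6·3)=-488/729, b=Δ1−h1·(2M1+M2)/6=-412/81
seg 2: a=3, c=M2/2=-134/81, d=(M3−M2)/(6·3)=127/729, b=Δ2−h2·(2M2+M3)/6=248/81
seg 3: a=2, c=M3/2=-7/81, d=(M4−M3)/(6·3)=7/729, b=Δ3−h3·(2M3+M4)/6=-175/81
t_q=17/2 → seg 3, τ=3/2; S=2+-175/81·τ+-7/81·τ²+7/729·τ³=-101/72

  seg 0: a=5 b=-766/81 c=0 d=118/81
  seg 1: a=-3 b=-412/81 c=118/27 d=-488/729
  seg 2: a=3 b=248/81 c=-134/81 d=127/729
  seg 3: a=2 b=-175/81 c=-7/81 d=7/729
S(17/2) = -101/72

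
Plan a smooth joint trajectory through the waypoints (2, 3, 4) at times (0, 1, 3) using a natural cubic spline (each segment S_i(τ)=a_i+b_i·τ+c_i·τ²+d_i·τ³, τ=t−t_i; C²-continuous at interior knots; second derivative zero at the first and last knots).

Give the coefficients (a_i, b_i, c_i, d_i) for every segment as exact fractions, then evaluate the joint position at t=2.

  seg 0: a=2 b=13/12 c=0 d=-1/12
  seg 1: a=3 b=5/6 c=-1/4 d=1/24
S(2) = 29/8

Δ: Δ0=1, Δ1=1/2
row 1: diag=6, rhs=-3; c'=1/3, d'=-1/2
back: M1=-1/2
M: M0=0, M1=-1/2, M2=0
seg 0: a=2, c=M0/2=0, d=(M1−M0)/(6·1)=-1/12, b=Δ0−h0·(2M0+M1)/6=13/12
seg 1: a=3, c=M1/2=-1/4, d=(M2−M1)/(6·2)=1/24, b=Δ1−h1·(2M1+M2)/6=5/6
t_q=2 → seg 1, τ=1; S=3+5/6·τ+-1/4·τ²+1/24·τ³=29/8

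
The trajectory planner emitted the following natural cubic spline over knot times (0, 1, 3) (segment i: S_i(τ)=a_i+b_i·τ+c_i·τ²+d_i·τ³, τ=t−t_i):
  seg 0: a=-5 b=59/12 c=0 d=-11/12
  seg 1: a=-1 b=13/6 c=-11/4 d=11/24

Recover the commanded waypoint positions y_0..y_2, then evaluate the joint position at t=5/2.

y_0 = S_0(0) = a_0 = -5
y_1 = S_1(0) = a_1 = -1
y_2 = S_1(2) = -4
t_q=5/2 is in segment 1 (τ=3/2); S_1(τ)=-153/64

y_0=-5 y_1=-1 y_2=-4
S(5/2) = -153/64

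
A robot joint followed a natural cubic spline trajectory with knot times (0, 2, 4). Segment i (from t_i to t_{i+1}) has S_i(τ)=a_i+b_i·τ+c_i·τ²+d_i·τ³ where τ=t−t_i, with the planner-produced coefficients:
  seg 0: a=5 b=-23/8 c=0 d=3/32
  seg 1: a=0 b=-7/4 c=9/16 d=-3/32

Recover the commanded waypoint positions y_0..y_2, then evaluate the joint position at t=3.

y_0 = S_0(0) = a_0 = 5
y_1 = S_1(0) = a_1 = 0
y_2 = S_1(2) = -2
t_q=3 is in segment 1 (τ=1); S_1(τ)=-41/32

y_0=5 y_1=0 y_2=-2
S(3) = -41/32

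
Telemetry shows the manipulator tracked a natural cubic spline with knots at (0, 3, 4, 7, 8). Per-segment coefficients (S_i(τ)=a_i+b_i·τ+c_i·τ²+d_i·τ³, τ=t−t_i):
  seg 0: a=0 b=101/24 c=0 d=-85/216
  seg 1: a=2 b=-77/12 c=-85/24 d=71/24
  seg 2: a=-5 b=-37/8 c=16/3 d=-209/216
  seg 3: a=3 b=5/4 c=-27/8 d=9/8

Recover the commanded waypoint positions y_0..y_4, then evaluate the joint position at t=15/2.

y_0 = S_0(0) = a_0 = 0
y_1 = S_1(0) = a_1 = 2
y_2 = S_2(0) = a_2 = -5
y_3 = S_3(0) = a_3 = 3
y_4 = S_3(1) = 2
t_q=15/2 is in segment 3 (τ=1/2); S_3(τ)=187/64

y_0=0 y_1=2 y_2=-5 y_3=3 y_4=2
S(15/2) = 187/64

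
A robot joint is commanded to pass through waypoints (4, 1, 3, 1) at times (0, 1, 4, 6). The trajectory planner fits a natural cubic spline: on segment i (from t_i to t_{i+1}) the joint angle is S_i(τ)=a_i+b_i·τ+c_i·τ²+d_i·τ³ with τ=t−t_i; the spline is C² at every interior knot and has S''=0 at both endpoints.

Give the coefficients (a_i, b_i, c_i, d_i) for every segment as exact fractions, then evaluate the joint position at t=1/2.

Δ: Δ0=-3, Δ1=2/3, Δ2=-1
row 1: diag=8, rhs=22; c'=3/8, d'=11/4
row 2: denom=10−3·3/8=71/8; d'=(-10−3·11/4)/(71/8)=-146/71
back: M2=-146/71
back: M1=11/4−3/8·-146/71=250/71
M: M0=0, M1=250/71, M2=-146/71, M3=0
seg 0: a=4, c=M0/2=0, d=(M1−M0)/(6·1)=125/213, b=Δ0−h0·(2M0+M1)/6=-764/213
seg 1: a=1, c=M1/2=125/71, d=(M2−M1)/(6·3)=-22/71, b=Δ1−h1·(2M1+M2)/6=-389/213
seg 2: a=3, c=M2/2=-73/71, d=(M3−M2)/(6·2)=73/426, b=Δ2−h2·(2M2+M3)/6=79/213
t_q=1/2 → seg 0, τ=1/2; S=4+-764/213·τ+0·τ²+125/213·τ³=1295/568

  seg 0: a=4 b=-764/213 c=0 d=125/213
  seg 1: a=1 b=-389/213 c=125/71 d=-22/71
  seg 2: a=3 b=79/213 c=-73/71 d=73/426
S(1/2) = 1295/568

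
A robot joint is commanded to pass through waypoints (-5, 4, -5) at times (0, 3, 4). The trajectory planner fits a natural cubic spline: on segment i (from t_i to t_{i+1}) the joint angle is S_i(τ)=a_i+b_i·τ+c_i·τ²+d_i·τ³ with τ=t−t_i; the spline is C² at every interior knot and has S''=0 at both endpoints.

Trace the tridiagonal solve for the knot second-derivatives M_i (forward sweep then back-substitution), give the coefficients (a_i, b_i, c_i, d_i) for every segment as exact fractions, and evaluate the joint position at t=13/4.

  seg 0: a=-5 b=15/2 c=0 d=-1/2
  seg 1: a=4 b=-6 c=-9/2 d=3/2
S(13/4) = 287/128

Δ: Δ0=3, Δ1=-9
row 1: diag=8, rhs=-72; c'=1/8, d'=-9
back: M1=-9
M: M0=0, M1=-9, M2=0
seg 0: a=-5, c=M0/2=0, d=(M1−M0)/(6·3)=-1/2, b=Δ0−h0·(2M0+M1)/6=15/2
seg 1: a=4, c=M1/2=-9/2, d=(M2−M1)/(6·1)=3/2, b=Δ1−h1·(2M1+M2)/6=-6
t_q=13/4 → seg 1, τ=1/4; S=4+-6·τ+-9/2·τ²+3/2·τ³=287/128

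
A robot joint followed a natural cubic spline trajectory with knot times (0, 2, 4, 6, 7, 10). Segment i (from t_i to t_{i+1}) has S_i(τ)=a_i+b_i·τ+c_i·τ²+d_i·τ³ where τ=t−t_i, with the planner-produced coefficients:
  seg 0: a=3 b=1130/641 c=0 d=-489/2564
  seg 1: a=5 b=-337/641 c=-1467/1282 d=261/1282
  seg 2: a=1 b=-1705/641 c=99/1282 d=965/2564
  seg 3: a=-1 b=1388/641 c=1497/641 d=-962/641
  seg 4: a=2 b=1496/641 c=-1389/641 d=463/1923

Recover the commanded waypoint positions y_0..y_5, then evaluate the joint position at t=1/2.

y_0 = S_0(0) = a_0 = 3
y_1 = S_1(0) = a_1 = 5
y_2 = S_2(0) = a_2 = 1
y_3 = S_3(0) = a_3 = -1
y_4 = S_4(0) = a_4 = 2
y_5 = S_4(3) = -4
t_q=1/2 is in segment 0 (τ=1/2); S_0(τ)=79127/20512

y_0=3 y_1=5 y_2=1 y_3=-1 y_4=2 y_5=-4
S(1/2) = 79127/20512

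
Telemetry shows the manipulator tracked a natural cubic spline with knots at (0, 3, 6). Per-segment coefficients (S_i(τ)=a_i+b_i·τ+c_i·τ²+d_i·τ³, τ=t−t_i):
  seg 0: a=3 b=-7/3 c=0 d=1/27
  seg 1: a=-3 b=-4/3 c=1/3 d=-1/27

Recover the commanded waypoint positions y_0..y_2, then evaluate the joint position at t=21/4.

y_0 = S_0(0) = a_0 = 3
y_1 = S_1(0) = a_1 = -3
y_2 = S_1(3) = -5
t_q=21/4 is in segment 1 (τ=9/4); S_1(τ)=-303/64

y_0=3 y_1=-3 y_2=-5
S(21/4) = -303/64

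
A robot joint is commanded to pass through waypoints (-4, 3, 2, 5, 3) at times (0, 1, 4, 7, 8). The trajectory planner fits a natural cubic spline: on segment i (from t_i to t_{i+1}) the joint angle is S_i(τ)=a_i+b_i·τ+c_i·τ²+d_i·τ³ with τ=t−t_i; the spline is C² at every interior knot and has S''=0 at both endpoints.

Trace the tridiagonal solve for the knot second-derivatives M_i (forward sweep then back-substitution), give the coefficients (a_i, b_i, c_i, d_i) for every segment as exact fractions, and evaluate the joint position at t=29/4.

Δ: Δ0=7, Δ1=-1/3, Δ2=1, Δ3=-2
row 1: diag=8, rhs=-44; c'=3/8, d'=-11/2
row 2: denom=12−3·3/8=87/8; d'=(8−3·-11/2)/(87/8)=196/87
row 3: denom=8−3·8/29=208/29; d'=(-18−3·196/87)/(208/29)=-359/104
back: M3=-359/104
back: M2=196/87−8/29·-359/104=125/39
back: M1=-11/2−3/8·125/39=-697/104
M: M0=0, M1=-697/104, M2=125/39, M3=-359/104, M4=0
seg 0: a=-4, c=M0/2=0, d=(M1−M0)/(6·1)=-697/624, b=Δ0−h0·(2M0+M1)/6=5065/624
seg 1: a=3, c=M1/2=-697/208, d=(M2−M1)/(6·3)=3091/5616, b=Δ1−h1·(2M1+M2)/6=1487/312
seg 2: a=2, c=M2/2=125/78, d=(M3−M2)/(6·3)=-2077/5616, b=Δ2−h2·(2M2+M3)/6=-23/48
seg 3: a=5, c=M3/2=-359/208, d=(M4−M3)/(6·1)=359/624, b=Δ3−h3·(2M3+M4)/6=-265/312
t_q=29/4 → seg 3, τ=1/4; S=5+-265/312·τ+-359/208·τ²+359/624·τ³=62417/13312

  seg 0: a=-4 b=5065/624 c=0 d=-697/624
  seg 1: a=3 b=1487/312 c=-697/208 d=3091/5616
  seg 2: a=2 b=-23/48 c=125/78 d=-2077/5616
  seg 3: a=5 b=-265/312 c=-359/208 d=359/624
S(29/4) = 62417/13312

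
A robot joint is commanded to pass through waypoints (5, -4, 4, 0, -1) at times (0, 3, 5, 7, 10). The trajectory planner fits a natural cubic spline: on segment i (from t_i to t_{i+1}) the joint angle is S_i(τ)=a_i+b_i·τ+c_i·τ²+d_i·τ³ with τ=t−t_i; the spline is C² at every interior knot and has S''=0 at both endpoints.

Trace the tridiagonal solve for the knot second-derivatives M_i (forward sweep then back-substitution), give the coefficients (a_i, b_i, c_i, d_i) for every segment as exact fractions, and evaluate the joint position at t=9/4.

  seg 0: a=5 b=-517/90 c=0 d=247/810
  seg 1: a=-4 b=112/45 c=247/90 d=-179/180
  seg 2: a=4 b=23/15 c=-29/9 d=131/180
  seg 3: a=0 b=-118/45 c=103/90 d=-103/810
S(9/4) = -2849/640

Δ: Δ0=-3, Δ1=4, Δ2=-2, Δ3=-1/3
row 1: diag=10, rhs=42; c'=1/5, d'=21/5
row 2: denom=8−2·1/5=38/5; d'=(-36−2·21/5)/(38/5)=-111/19
row 3: denom=10−2·5/19=180/19; d'=(10−2·-111/19)/(180/19)=103/45
back: M3=103/45
back: M2=-111/19−5/19·103/45=-58/9
back: M1=21/5−1/5·-58/9=247/45
M: M0=0, M1=247/45, M2=-58/9, M3=103/45, M4=0
seg 0: a=5, c=M0/2=0, d=(M1−M0)/(6·3)=247/810, b=Δ0−h0·(2M0+M1)/6=-517/90
seg 1: a=-4, c=M1/2=247/90, d=(M2−M1)/(6·2)=-179/180, b=Δ1−h1·(2M1+M2)/6=112/45
seg 2: a=4, c=M2/2=-29/9, d=(M3−M2)/(6·2)=131/180, b=Δ2−h2·(2M2+M3)/6=23/15
seg 3: a=0, c=M3/2=103/90, d=(M4−M3)/(6·3)=-103/810, b=Δ3−h3·(2M3+M4)/6=-118/45
t_q=9/4 → seg 0, τ=9/4; S=5+-517/90·τ+0·τ²+247/810·τ³=-2849/640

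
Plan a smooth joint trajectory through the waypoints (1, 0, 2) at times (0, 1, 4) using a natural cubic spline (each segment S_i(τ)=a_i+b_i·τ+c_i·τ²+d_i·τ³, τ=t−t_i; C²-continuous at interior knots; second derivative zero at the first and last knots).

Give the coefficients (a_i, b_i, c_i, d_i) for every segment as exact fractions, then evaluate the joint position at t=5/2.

  seg 0: a=1 b=-29/24 c=0 d=5/24
  seg 1: a=0 b=-7/12 c=5/8 d=-5/72
S(5/2) = 19/64

Δ: Δ0=-1, Δ1=2/3
row 1: diag=8, rhs=10; c'=3/8, d'=5/4
back: M1=5/4
M: M0=0, M1=5/4, M2=0
seg 0: a=1, c=M0/2=0, d=(M1−M0)/(6·1)=5/24, b=Δ0−h0·(2M0+M1)/6=-29/24
seg 1: a=0, c=M1/2=5/8, d=(M2−M1)/(6·3)=-5/72, b=Δ1−h1·(2M1+M2)/6=-7/12
t_q=5/2 → seg 1, τ=3/2; S=0+-7/12·τ+5/8·τ²+-5/72·τ³=19/64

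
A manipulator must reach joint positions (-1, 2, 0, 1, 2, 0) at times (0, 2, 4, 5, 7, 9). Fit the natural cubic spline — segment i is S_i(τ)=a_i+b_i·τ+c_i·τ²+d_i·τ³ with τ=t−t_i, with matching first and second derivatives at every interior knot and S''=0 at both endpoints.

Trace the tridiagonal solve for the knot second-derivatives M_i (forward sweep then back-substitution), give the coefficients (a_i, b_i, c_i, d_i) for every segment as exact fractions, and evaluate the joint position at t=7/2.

  seg 0: a=-1 b=1111/468 c=0 d=-409/1872
  seg 1: a=2 b=-29/117 c=-409/312 d=875/1872
  seg 2: a=0 b=55/468 c=233/156 d=-11/18
  seg 3: a=1 b=595/468 c=-53/156 d=-43/1872
  seg 4: a=2 b=-85/234 c=-149/312 d=149/1872
S(7/2) = 1279/4992

Δ: Δ0=3/2, Δ1=-1, Δ2=1, Δ3=1/2, Δ4=-1
row 1: diag=8, rhs=-15; c'=1/4, d'=-15/8
row 2: denom=6−2·1/4=11/2; d'=(12−2·-15/8)/(11/2)=63/22
row 3: denom=6−1·2/11=64/11; d'=(-3−1·63/22)/(64/11)=-129/128
row 4: denom=8−2·11/32=117/16; d'=(-9−2·-129/128)/(117/16)=-149/156
back: M4=-149/156
back: M3=-129/128−11/32·-149/156=-53/78
back: M2=63/22−2/11·-53/78=233/78
back: M1=-15/8−1/4·233/78=-409/156
M: M0=0, M1=-409/156, M2=233/78, M3=-53/78, M4=-149/156, M5=0
seg 0: a=-1, c=M0/2=0, d=(M1−M0)/(6·2)=-409/1872, b=Δ0−h0·(2M0+M1)/6=1111/468
seg 1: a=2, c=M1/2=-409/312, d=(M2−M1)/(6·2)=875/1872, b=Δ1−h1·(2M1+M2)/6=-29/117
seg 2: a=0, c=M2/2=233/156, d=(M3−M2)/(6·1)=-11/18, b=Δ2−h2·(2M2+M3)/6=55/468
seg 3: a=1, c=M3/2=-53/156, d=(M4−M3)/(6·2)=-43/1872, b=Δ3−h3·(2M3+M4)/6=595/468
seg 4: a=2, c=M4/2=-149/312, d=(M5−M4)/(6·2)=149/1872, b=Δ4−h4·(2M4+M5)/6=-85/234
t_q=7/2 → seg 1, τ=3/2; S=2+-29/117·τ+-409/312·τ²+875/1872·τ³=1279/4992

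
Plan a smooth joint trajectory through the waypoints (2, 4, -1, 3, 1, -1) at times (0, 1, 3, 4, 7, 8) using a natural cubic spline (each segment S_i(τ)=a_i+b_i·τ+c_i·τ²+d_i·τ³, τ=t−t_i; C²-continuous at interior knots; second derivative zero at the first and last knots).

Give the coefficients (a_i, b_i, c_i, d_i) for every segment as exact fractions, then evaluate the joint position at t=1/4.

Δ: Δ0=2, Δ1=-5/2, Δ2=4, Δ3=-2/3, Δ4=-2
row 1: diag=6, rhs=-27; c'=1/3, d'=-9/2
row 2: denom=6−2·1/3=16/3; d'=(39−2·-9/2)/(16/3)=9
row 3: denom=8−1·3/16=125/16; d'=(-28−1·9)/(125/16)=-592/125
row 4: denom=8−3·48/125=856/125; d'=(-8−3·-592/125)/(856/125)=97/107
back: M4=97/107
back: M3=-592/125−48/125·97/107=-544/107
back: M2=9−3/16·-544/107=1065/107
back: M1=-9/2−1/3·1065/107=-1673/214
M: M0=0, M1=-1673/214, M2=1065/107, M3=-544/107, M4=97/107, M5=0
seg 0: a=2, c=M0/2=0, d=(M1−M0)/(6·1)=-1673/1284, b=Δ0−h0·(2M0+M1)/6=4241/1284
seg 1: a=4, c=M1/2=-1673/428, d=(M2−M1)/(6·2)=3803/2568, b=Δ1−h1·(2M1+M2)/6=-389/642
seg 2: a=-1, c=M2/2=1065/214, d=(M3−M2)/(6·1)=-1609/642, b=Δ2−h2·(2M2+M3)/6=491/321
seg 3: a=3, c=M3/2=-272/107, d=(M4−M3)/(6·3)=641/1926, b=Δ3−h3·(2M3+M4)/6=2545/642
seg 4: a=1, c=M4/2=97/214, d=(M5−M4)/(6·1)=-97/642, b=Δ4−h4·(2M4+M5)/6=-739/321
t_q=1/4 → seg 0, τ=1/4; S=2+4241/1284·τ+0·τ²+-1673/1284·τ³=76845/27392

  seg 0: a=2 b=4241/1284 c=0 d=-1673/1284
  seg 1: a=4 b=-389/642 c=-1673/428 d=3803/2568
  seg 2: a=-1 b=491/321 c=1065/214 d=-1609/642
  seg 3: a=3 b=2545/642 c=-272/107 d=641/1926
  seg 4: a=1 b=-739/321 c=97/214 d=-97/642
S(1/4) = 76845/27392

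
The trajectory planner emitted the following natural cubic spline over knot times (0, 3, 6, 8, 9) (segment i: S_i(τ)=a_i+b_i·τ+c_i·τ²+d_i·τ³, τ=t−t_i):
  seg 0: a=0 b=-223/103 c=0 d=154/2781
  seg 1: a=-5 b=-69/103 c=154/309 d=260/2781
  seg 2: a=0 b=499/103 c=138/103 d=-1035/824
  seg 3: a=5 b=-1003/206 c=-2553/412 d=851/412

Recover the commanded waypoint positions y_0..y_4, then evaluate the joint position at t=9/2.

y_0 = S_0(0) = a_0 = 0
y_1 = S_1(0) = a_1 = -5
y_2 = S_2(0) = a_2 = 0
y_3 = S_3(0) = a_3 = 5
y_4 = S_3(1) = -4
t_q=9/2 is in segment 1 (τ=3/2); S_1(τ)=-941/206

y_0=0 y_1=-5 y_2=0 y_3=5 y_4=-4
S(9/2) = -941/206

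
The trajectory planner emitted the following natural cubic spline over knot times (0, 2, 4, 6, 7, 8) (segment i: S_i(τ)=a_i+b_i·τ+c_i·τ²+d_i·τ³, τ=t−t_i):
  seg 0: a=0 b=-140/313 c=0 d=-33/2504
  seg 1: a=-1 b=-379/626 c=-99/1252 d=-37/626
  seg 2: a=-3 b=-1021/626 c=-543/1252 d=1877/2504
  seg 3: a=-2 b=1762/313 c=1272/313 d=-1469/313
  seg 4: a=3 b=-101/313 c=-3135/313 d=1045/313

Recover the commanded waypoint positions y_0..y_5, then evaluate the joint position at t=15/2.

y_0=0 y_1=-1 y_2=-3 y_3=-2 y_4=3 y_5=-4
S(15/2) = 1883/2504

y_0 = S_0(0) = a_0 = 0
y_1 = S_1(0) = a_1 = -1
y_2 = S_2(0) = a_2 = -3
y_3 = S_3(0) = a_3 = -2
y_4 = S_4(0) = a_4 = 3
y_5 = S_4(1) = -4
t_q=15/2 is in segment 4 (τ=1/2); S_4(τ)=1883/2504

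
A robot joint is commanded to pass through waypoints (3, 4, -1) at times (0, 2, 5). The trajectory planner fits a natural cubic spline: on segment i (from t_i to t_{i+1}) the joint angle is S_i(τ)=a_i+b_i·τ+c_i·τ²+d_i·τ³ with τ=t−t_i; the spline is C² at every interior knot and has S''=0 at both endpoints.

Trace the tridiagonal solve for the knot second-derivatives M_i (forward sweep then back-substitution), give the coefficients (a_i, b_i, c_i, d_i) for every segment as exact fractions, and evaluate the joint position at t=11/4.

Δ: Δ0=1/2, Δ1=-5/3
row 1: diag=10, rhs=-13; c'=3/10, d'=-13/10
back: M1=-13/10
M: M0=0, M1=-13/10, M2=0
seg 0: a=3, c=M0/2=0, d=(M1−M0)/(6·2)=-13/120, b=Δ0−h0·(2M0+M1)/6=14/15
seg 1: a=4, c=M1/2=-13/20, d=(M2−M1)/(6·3)=13/180, b=Δ1−h1·(2M1+M2)/6=-11/30
t_q=11/4 → seg 1, τ=3/4; S=4+-11/30·τ+-13/20·τ²+13/180·τ³=4339/1280

  seg 0: a=3 b=14/15 c=0 d=-13/120
  seg 1: a=4 b=-11/30 c=-13/20 d=13/180
S(11/4) = 4339/1280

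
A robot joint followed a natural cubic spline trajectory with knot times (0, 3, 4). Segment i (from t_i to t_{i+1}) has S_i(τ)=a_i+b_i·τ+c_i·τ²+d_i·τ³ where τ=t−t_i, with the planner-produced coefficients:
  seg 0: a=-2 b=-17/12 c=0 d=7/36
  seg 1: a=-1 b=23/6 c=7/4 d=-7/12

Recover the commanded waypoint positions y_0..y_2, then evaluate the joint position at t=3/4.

y_0=-2 y_1=-1 y_2=4
S(3/4) = -763/256

y_0 = S_0(0) = a_0 = -2
y_1 = S_1(0) = a_1 = -1
y_2 = S_1(1) = 4
t_q=3/4 is in segment 0 (τ=3/4); S_0(τ)=-763/256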